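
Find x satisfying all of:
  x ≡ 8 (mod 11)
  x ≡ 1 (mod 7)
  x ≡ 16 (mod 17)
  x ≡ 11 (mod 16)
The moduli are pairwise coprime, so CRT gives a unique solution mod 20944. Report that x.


Product of moduli M = 11 · 7 · 17 · 16 = 20944.
Merge one congruence at a time:
  Start: x ≡ 8 (mod 11).
  Combine with x ≡ 1 (mod 7); new modulus lcm = 77.
    Write x = 8 + 11·t and substitute into x ≡ 1 (mod 7): 11·t ≡ 1 − 8 = -7 (mod 7).
    Reduce coefficients mod 7: 4·t ≡ 0 (mod 7).
    The inverse of 4 mod 7 is 2 (since 4·2 = 8 = 1·7 + 1), so t ≡ 2·0 = 0 ≡ 0 (mod 7).
    Then x = 8 + 11·0 = 8, valid modulo lcm(11, 7) = 77: x ≡ 8 (mod 77).
  Combine with x ≡ 16 (mod 17); new modulus lcm = 1309.
    Write x = 8 + 77·t and substitute into x ≡ 16 (mod 17): 77·t ≡ 16 − 8 = 8 (mod 17).
    Reduce coefficients mod 17: 9·t ≡ 8 (mod 17).
    The inverse of 9 mod 17 is 2 (since 9·2 = 18 = 1·17 + 1), so t ≡ 2·8 = 16 ≡ 16 (mod 17).
    Then x = 8 + 77·16 = 1240, valid modulo lcm(77, 17) = 1309: x ≡ 1240 (mod 1309).
  Combine with x ≡ 11 (mod 16); new modulus lcm = 20944.
    Write x = 1240 + 1309·t and substitute into x ≡ 11 (mod 16): 1309·t ≡ 11 − 1240 = -1229 (mod 16).
    Reduce coefficients mod 16: 13·t ≡ 3 (mod 16).
    The inverse of 13 mod 16 is 5 (since 13·5 = 65 = 4·16 + 1), so t ≡ 5·3 = 15 ≡ 15 (mod 16).
    Then x = 1240 + 1309·15 = 20875, valid modulo lcm(1309, 16) = 20944: x ≡ 20875 (mod 20944).
Verify against each original: 20875 mod 11 = 8, 20875 mod 7 = 1, 20875 mod 17 = 16, 20875 mod 16 = 11.

x ≡ 20875 (mod 20944).


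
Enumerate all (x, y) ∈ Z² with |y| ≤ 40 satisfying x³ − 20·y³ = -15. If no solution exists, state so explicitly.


The equation is x³ - 20y³ = -15. For fixed y, x³ = 20·y³ − 15, so a solution requires the RHS to be a perfect cube.
Strategy: iterate y from -40 to 40, compute RHS = 20·y³ − 15, and check whether it is a (positive or negative) perfect cube.
Check small values of y:
  y = 0: RHS = -15 is not a perfect cube.
  y = 1: RHS = 5 is not a perfect cube.
  y = -1: RHS = -35 is not a perfect cube.
  y = 2: RHS = 145 is not a perfect cube.
  y = -2: RHS = -175 is not a perfect cube.
  y = 3: RHS = 525 is not a perfect cube.
  y = -3: RHS = -555 is not a perfect cube.
Continuing the search up to |y| = 40 finds no solutions either.
No (x, y) in the scanned range satisfies the equation.

No integer solutions with |y| ≤ 40.


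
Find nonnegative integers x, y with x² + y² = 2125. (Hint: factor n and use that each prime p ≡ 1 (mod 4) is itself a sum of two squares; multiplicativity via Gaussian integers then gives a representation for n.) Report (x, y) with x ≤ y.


Step 1: Factor n = 2125 = 5^3 · 17.
Step 2: Check the mod-4 condition on each prime factor: 5 ≡ 1 (mod 4), exponent 3; 17 ≡ 1 (mod 4), exponent 1.
All primes ≡ 3 (mod 4) appear to even exponent (or don't appear), so by the two-squares theorem n IS expressible as a sum of two squares.
Step 3: Build a representation. Group n = k² · m with k = 5 and m = 5 · 17 = 85 (a product of primes ≡ 1 (mod 4)); a representation of m scales to one of n via (k·x)² + (k·y)² = k²(x² + y²). Each prime p ≡ 1 (mod 4) is itself a sum of two squares; find a² by testing p − a² for a perfect square:
  5: 5 − 1² = 4 = 2² ⇒ 5 = 1² + 2².
  17: 17 − 1² = 16 = 4² ⇒ 17 = 1² + 4².
  Combine using the Brahmagupta–Fibonacci identity (a² + b²)(c² + d²) = (ac − bd)² + (ad + bc)² = (ac + bd)² + (ad − bc)²:
  5 · 17 = 85: from (1² + 2²)(1² + 4²), take (1·1 − 2·4, 1·4 + 2·1) = (1 − 8, 4 + 2) = (-7, 6); dropping signs (only squares matter) gives (7, 6); check 7² + 6² = 49 + 36 = 85 ✓.
  Scale by k = 5: (5·7, 5·6) = (35, 30).
Step 4: Order so x ≤ y and verify: 30² + 35² = 900 + 1225 = 2125 = n. ✓

n = 2125 = 30² + 35² (one valid representation with x ≤ y).


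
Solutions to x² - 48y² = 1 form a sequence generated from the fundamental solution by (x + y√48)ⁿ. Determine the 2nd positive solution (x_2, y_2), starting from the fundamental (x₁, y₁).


Step 1: Find the fundamental solution (x₁, y₁) of x² - 48y² = 1.
  Expand √48 as a continued fraction. a₀ = ⌊√48⌋ = 6; iterate m_{k+1} = d_k·a_k − m_k, d_{k+1} = (48 − m_{k+1}²)/d_k, a_{k+1} = ⌊(a₀ + m_{k+1})/d_{k+1}⌋ (starting m₀ = 0, d₀ = 1), with convergents p_k = a_k·p_{k-1} + p_{k-2}, q_k = a_k·q_{k-1} + q_{k-2} (p₋₁ = 1, q₋₁ = 0):
  k = 0: a₀ = 6; p₀/q₀ = 6/1; p₀² − 48·q₀² = 36 − 48 = -12.
  k = 1: m = 6, d = 12, a = ⌊(6 + 6)/12⌋ = 1; p/q = (1·6 + 1)/(1·1 + 0) = 7/1; p² − 48·q² = 49 − 48 = 1.
  The first convergent with p² − 48·q² = 1 gives the fundamental solution (x₁, y₁) = (7, 1).
Step 2: Apply the recurrence (x_{n+1}, y_{n+1}) = (x₁x_n + 48y₁y_n, x₁y_n + y₁x_n) repeatedly.
  From (x_1, y_1) = (7, 1): x_2 = 7·7 + 48·1·1 = 97; y_2 = 7·1 + 1·7 = 14.
Step 3: Verify x_2² - 48·y_2² = 9409 - 9408 = 1 (should be 1). ✓

(x_1, y_1) = (7, 1); (x_2, y_2) = (97, 14).


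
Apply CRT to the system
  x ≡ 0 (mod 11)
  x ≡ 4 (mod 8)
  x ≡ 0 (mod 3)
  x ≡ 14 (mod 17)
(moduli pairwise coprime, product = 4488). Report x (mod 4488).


Product of moduli M = 11 · 8 · 3 · 17 = 4488.
Merge one congruence at a time:
  Start: x ≡ 0 (mod 11).
  Combine with x ≡ 4 (mod 8); new modulus lcm = 88.
    Write x = 0 + 11·t and substitute into x ≡ 4 (mod 8): 11·t ≡ 4 − 0 = 4 (mod 8).
    Reduce coefficients mod 8: 3·t ≡ 4 (mod 8).
    The inverse of 3 mod 8 is 3 (since 3·3 = 9 = 1·8 + 1), so t ≡ 3·4 = 12 ≡ 4 (mod 8).
    Then x = 0 + 11·4 = 44, valid modulo lcm(11, 8) = 88: x ≡ 44 (mod 88).
  Combine with x ≡ 0 (mod 3); new modulus lcm = 264.
    Write x = 44 + 88·t and substitute into x ≡ 0 (mod 3): 88·t ≡ 0 − 44 = -44 (mod 3).
    Reduce coefficients mod 3: 1·t ≡ 1 (mod 3).
    So t ≡ 1 (mod 3).
    Then x = 44 + 88·1 = 132, valid modulo lcm(88, 3) = 264: x ≡ 132 (mod 264).
  Combine with x ≡ 14 (mod 17); new modulus lcm = 4488.
    Write x = 132 + 264·t and substitute into x ≡ 14 (mod 17): 264·t ≡ 14 − 132 = -118 (mod 17).
    Reduce coefficients mod 17: 9·t ≡ 1 (mod 17).
    The inverse of 9 mod 17 is 2 (since 9·2 = 18 = 1·17 + 1), so t ≡ 2·1 = 2 ≡ 2 (mod 17).
    Then x = 132 + 264·2 = 660, valid modulo lcm(264, 17) = 4488: x ≡ 660 (mod 4488).
Verify against each original: 660 mod 11 = 0, 660 mod 8 = 4, 660 mod 3 = 0, 660 mod 17 = 14.

x ≡ 660 (mod 4488).


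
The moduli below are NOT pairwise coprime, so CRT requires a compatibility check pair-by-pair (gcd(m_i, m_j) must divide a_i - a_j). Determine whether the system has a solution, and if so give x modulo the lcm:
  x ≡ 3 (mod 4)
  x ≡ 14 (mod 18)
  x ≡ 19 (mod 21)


Moduli 4, 18, 21 are not pairwise coprime, so CRT works modulo lcm(m_i) when all pairwise compatibility conditions hold.
Pairwise compatibility: gcd(m_i, m_j) must divide a_i - a_j for every pair.
Merge one congruence at a time:
  Start: x ≡ 3 (mod 4).
  Combine with x ≡ 14 (mod 18): gcd(4, 18) = 2, and 14 - 3 = 11 is NOT divisible by 2.
    ⇒ system is inconsistent (no integer solution).

No solution (the system is inconsistent).


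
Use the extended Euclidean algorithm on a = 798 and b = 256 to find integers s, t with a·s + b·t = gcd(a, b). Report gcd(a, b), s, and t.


Euclidean algorithm on (798, 256) — divide until remainder is 0:
  798 = 3 · 256 + 30
  256 = 8 · 30 + 16
  30 = 1 · 16 + 14
  16 = 1 · 14 + 2
  14 = 7 · 2 + 0
gcd(798, 256) = 2.
Track Bezout coefficients alongside the remainders: start with r₀ = 798 = a·1 + b·0 (s = 1, t = 0) and r₁ = 256 = a·0 + b·1 (s = 0, t = 1); each new remainder r_{k+1} = r_{k-1} − q_k·r_k inherits s_{k+1} = s_{k-1} − q_k·s_k, t_{k+1} = t_{k-1} − q_k·t_k, so r_k = a·s_k + b·t_k at every step:
  q = 3: r = 30, s = 1 − 3·0 = 1, t = 0 − 3·1 = -3  (check: 798·1 + 256·(-3) = 30)
  q = 8: r = 16, s = 0 − 8·1 = -8, t = 1 − 8·(-3) = 25  (check: 798·(-8) + 256·25 = 16)
  q = 1: r = 14, s = 1 − 1·(-8) = 9, t = -3 − 1·25 = -28  (check: 798·9 + 256·(-28) = 14)
  q = 1: r = 2, s = -8 − 1·9 = -17, t = 25 − 1·(-28) = 53  (check: 798·(-17) + 256·53 = 2)
The row with r = 2 (the gcd) gives the Bezout coefficients s = -17, t = 53.
Result: 798 · (-17) + 256 · (53) = 2.

gcd(798, 256) = 2; s = -17, t = 53 (check: 798·(-17) + 256·53 = 2).


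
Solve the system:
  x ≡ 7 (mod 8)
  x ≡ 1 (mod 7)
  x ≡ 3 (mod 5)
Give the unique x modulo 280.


Moduli 8, 7, 5 are pairwise coprime; by CRT there is a unique solution modulo M = 8 · 7 · 5 = 280.
Solve pairwise, accumulating the modulus:
  Start with x ≡ 7 (mod 8).
  Combine with x ≡ 1 (mod 7): since gcd(8, 7) = 1, we get a unique residue mod 56.
    Write x = 7 + 8·t and substitute into x ≡ 1 (mod 7): 8·t ≡ 1 − 7 = -6 (mod 7).
    Reduce coefficients mod 7: 1·t ≡ 1 (mod 7).
    So t ≡ 1 (mod 7).
    Then x = 7 + 8·1 = 15, valid modulo lcm(8, 7) = 56: x ≡ 15 (mod 56).
  Combine with x ≡ 3 (mod 5): since gcd(56, 5) = 1, we get a unique residue mod 280.
    Write x = 15 + 56·t and substitute into x ≡ 3 (mod 5): 56·t ≡ 3 − 15 = -12 (mod 5).
    Reduce coefficients mod 5: 1·t ≡ 3 (mod 5).
    So t ≡ 3 (mod 5).
    Then x = 15 + 56·3 = 183, valid modulo lcm(56, 5) = 280: x ≡ 183 (mod 280).
Verify: 183 mod 8 = 7 ✓, 183 mod 7 = 1 ✓, 183 mod 5 = 3 ✓.

x ≡ 183 (mod 280).


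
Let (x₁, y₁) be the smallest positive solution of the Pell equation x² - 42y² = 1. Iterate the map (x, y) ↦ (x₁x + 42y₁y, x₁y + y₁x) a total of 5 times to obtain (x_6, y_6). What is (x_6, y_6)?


Step 1: Find the fundamental solution (x₁, y₁) of x² - 42y² = 1.
  Expand √42 as a continued fraction. a₀ = ⌊√42⌋ = 6; iterate m_{k+1} = d_k·a_k − m_k, d_{k+1} = (42 − m_{k+1}²)/d_k, a_{k+1} = ⌊(a₀ + m_{k+1})/d_{k+1}⌋ (starting m₀ = 0, d₀ = 1), with convergents p_k = a_k·p_{k-1} + p_{k-2}, q_k = a_k·q_{k-1} + q_{k-2} (p₋₁ = 1, q₋₁ = 0):
  k = 0: a₀ = 6; p₀/q₀ = 6/1; p₀² − 42·q₀² = 36 − 42 = -6.
  k = 1: m = 6, d = 6, a = ⌊(6 + 6)/6⌋ = 2; p/q = (2·6 + 1)/(2·1 + 0) = 13/2; p² − 42·q² = 169 − 168 = 1.
  The first convergent with p² − 42·q² = 1 gives the fundamental solution (x₁, y₁) = (13, 2).
Step 2: Apply the recurrence (x_{n+1}, y_{n+1}) = (x₁x_n + 42y₁y_n, x₁y_n + y₁x_n) repeatedly.
  From (x_1, y_1) = (13, 2): x_2 = 13·13 + 42·2·2 = 337; y_2 = 13·2 + 2·13 = 52.
  From (x_2, y_2) = (337, 52): x_3 = 13·337 + 42·2·52 = 8749; y_3 = 13·52 + 2·337 = 1350.
  From (x_3, y_3) = (8749, 1350): x_4 = 13·8749 + 42·2·1350 = 227137; y_4 = 13·1350 + 2·8749 = 35048.
  From (x_4, y_4) = (227137, 35048): x_5 = 13·227137 + 42·2·35048 = 5896813; y_5 = 13·35048 + 2·227137 = 909898.
  From (x_5, y_5) = (5896813, 909898): x_6 = 13·5896813 + 42·2·909898 = 153090001; y_6 = 13·909898 + 2·5896813 = 23622300.
Step 3: Verify x_6² - 42·y_6² = 23436548406180001 - 23436548406180000 = 1 (should be 1). ✓

(x_1, y_1) = (13, 2); (x_6, y_6) = (153090001, 23622300).


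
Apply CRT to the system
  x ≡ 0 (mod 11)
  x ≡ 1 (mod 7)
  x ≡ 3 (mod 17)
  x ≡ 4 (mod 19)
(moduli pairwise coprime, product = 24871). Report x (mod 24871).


Product of moduli M = 11 · 7 · 17 · 19 = 24871.
Merge one congruence at a time:
  Start: x ≡ 0 (mod 11).
  Combine with x ≡ 1 (mod 7); new modulus lcm = 77.
    Write x = 0 + 11·t and substitute into x ≡ 1 (mod 7): 11·t ≡ 1 − 0 = 1 (mod 7).
    Reduce coefficients mod 7: 4·t ≡ 1 (mod 7).
    The inverse of 4 mod 7 is 2 (since 4·2 = 8 = 1·7 + 1), so t ≡ 2·1 = 2 ≡ 2 (mod 7).
    Then x = 0 + 11·2 = 22, valid modulo lcm(11, 7) = 77: x ≡ 22 (mod 77).
  Combine with x ≡ 3 (mod 17); new modulus lcm = 1309.
    Write x = 22 + 77·t and substitute into x ≡ 3 (mod 17): 77·t ≡ 3 − 22 = -19 (mod 17).
    Reduce coefficients mod 17: 9·t ≡ 15 (mod 17).
    The inverse of 9 mod 17 is 2 (since 9·2 = 18 = 1·17 + 1), so t ≡ 2·15 = 30 ≡ 13 (mod 17).
    Then x = 22 + 77·13 = 1023, valid modulo lcm(77, 17) = 1309: x ≡ 1023 (mod 1309).
  Combine with x ≡ 4 (mod 19); new modulus lcm = 24871.
    Write x = 1023 + 1309·t and substitute into x ≡ 4 (mod 19): 1309·t ≡ 4 − 1023 = -1019 (mod 19).
    Reduce coefficients mod 19: 17·t ≡ 7 (mod 19).
    The inverse of 17 mod 19 is 9 (since 17·9 = 153 = 8·19 + 1), so t ≡ 9·7 = 63 ≡ 6 (mod 19).
    Then x = 1023 + 1309·6 = 8877, valid modulo lcm(1309, 19) = 24871: x ≡ 8877 (mod 24871).
Verify against each original: 8877 mod 11 = 0, 8877 mod 7 = 1, 8877 mod 17 = 3, 8877 mod 19 = 4.

x ≡ 8877 (mod 24871).


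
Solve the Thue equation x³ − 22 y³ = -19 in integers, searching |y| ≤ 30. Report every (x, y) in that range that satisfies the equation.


The equation is x³ - 22y³ = -19. For fixed y, x³ = 22·y³ − 19, so a solution requires the RHS to be a perfect cube.
Strategy: iterate y from -30 to 30, compute RHS = 22·y³ − 19, and check whether it is a (positive or negative) perfect cube.
Check small values of y:
  y = 0: RHS = -19 is not a perfect cube.
  y = 1: RHS = 3 is not a perfect cube.
  y = -1: RHS = -41 is not a perfect cube.
  y = 2: RHS = 157 is not a perfect cube.
  y = -2: RHS = -195 is not a perfect cube.
  y = 3: RHS = 575 is not a perfect cube.
  y = -3: RHS = -613 is not a perfect cube.
Continuing the search up to |y| = 30 finds no solutions either.
No (x, y) in the scanned range satisfies the equation.

No integer solutions with |y| ≤ 30.


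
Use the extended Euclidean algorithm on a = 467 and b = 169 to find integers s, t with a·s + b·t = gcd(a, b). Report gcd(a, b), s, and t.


Euclidean algorithm on (467, 169) — divide until remainder is 0:
  467 = 2 · 169 + 129
  169 = 1 · 129 + 40
  129 = 3 · 40 + 9
  40 = 4 · 9 + 4
  9 = 2 · 4 + 1
  4 = 4 · 1 + 0
gcd(467, 169) = 1.
Track Bezout coefficients alongside the remainders: start with r₀ = 467 = a·1 + b·0 (s = 1, t = 0) and r₁ = 169 = a·0 + b·1 (s = 0, t = 1); each new remainder r_{k+1} = r_{k-1} − q_k·r_k inherits s_{k+1} = s_{k-1} − q_k·s_k, t_{k+1} = t_{k-1} − q_k·t_k, so r_k = a·s_k + b·t_k at every step:
  q = 2: r = 129, s = 1 − 2·0 = 1, t = 0 − 2·1 = -2  (check: 467·1 + 169·(-2) = 129)
  q = 1: r = 40, s = 0 − 1·1 = -1, t = 1 − 1·(-2) = 3  (check: 467·(-1) + 169·3 = 40)
  q = 3: r = 9, s = 1 − 3·(-1) = 4, t = -2 − 3·3 = -11  (check: 467·4 + 169·(-11) = 9)
  q = 4: r = 4, s = -1 − 4·4 = -17, t = 3 − 4·(-11) = 47  (check: 467·(-17) + 169·47 = 4)
  q = 2: r = 1, s = 4 − 2·(-17) = 38, t = -11 − 2·47 = -105  (check: 467·38 + 169·(-105) = 1)
The row with r = 1 (the gcd) gives the Bezout coefficients s = 38, t = -105.
Result: 467 · (38) + 169 · (-105) = 1.

gcd(467, 169) = 1; s = 38, t = -105 (check: 467·38 + 169·(-105) = 1).


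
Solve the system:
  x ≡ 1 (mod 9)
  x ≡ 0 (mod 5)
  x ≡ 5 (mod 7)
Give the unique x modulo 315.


Moduli 9, 5, 7 are pairwise coprime; by CRT there is a unique solution modulo M = 9 · 5 · 7 = 315.
Solve pairwise, accumulating the modulus:
  Start with x ≡ 1 (mod 9).
  Combine with x ≡ 0 (mod 5): since gcd(9, 5) = 1, we get a unique residue mod 45.
    Write x = 1 + 9·t and substitute into x ≡ 0 (mod 5): 9·t ≡ 0 − 1 = -1 (mod 5).
    Reduce coefficients mod 5: 4·t ≡ 4 (mod 5).
    The inverse of 4 mod 5 is 4 (since 4·4 = 16 = 3·5 + 1), so t ≡ 4·4 = 16 ≡ 1 (mod 5).
    Then x = 1 + 9·1 = 10, valid modulo lcm(9, 5) = 45: x ≡ 10 (mod 45).
  Combine with x ≡ 5 (mod 7): since gcd(45, 7) = 1, we get a unique residue mod 315.
    Write x = 10 + 45·t and substitute into x ≡ 5 (mod 7): 45·t ≡ 5 − 10 = -5 (mod 7).
    Reduce coefficients mod 7: 3·t ≡ 2 (mod 7).
    The inverse of 3 mod 7 is 5 (since 3·5 = 15 = 2·7 + 1), so t ≡ 5·2 = 10 ≡ 3 (mod 7).
    Then x = 10 + 45·3 = 145, valid modulo lcm(45, 7) = 315: x ≡ 145 (mod 315).
Verify: 145 mod 9 = 1 ✓, 145 mod 5 = 0 ✓, 145 mod 7 = 5 ✓.

x ≡ 145 (mod 315).


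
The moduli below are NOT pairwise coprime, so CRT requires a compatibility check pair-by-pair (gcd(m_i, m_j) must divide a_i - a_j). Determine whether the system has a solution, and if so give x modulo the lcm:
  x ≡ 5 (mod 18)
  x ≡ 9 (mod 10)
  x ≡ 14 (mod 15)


Moduli 18, 10, 15 are not pairwise coprime, so CRT works modulo lcm(m_i) when all pairwise compatibility conditions hold.
Pairwise compatibility: gcd(m_i, m_j) must divide a_i - a_j for every pair.
Merge one congruence at a time:
  Start: x ≡ 5 (mod 18).
  Combine with x ≡ 9 (mod 10): gcd(18, 10) = 2; 9 - 5 = 4, which IS divisible by 2, so compatible.
    Write x = 5 + 18·t and substitute into x ≡ 9 (mod 10): 18·t ≡ 9 − 5 = 4 (mod 10).
    Divide the congruence (and modulus) by g = 2: 9·t ≡ 2 (mod 5).
    Reduce coefficients mod 5: 4·t ≡ 2 (mod 5).
    The inverse of 4 mod 5 is 4 (since 4·4 = 16 = 3·5 + 1), so t ≡ 4·2 = 8 ≡ 3 (mod 5).
    Then x = 5 + 18·3 = 59, valid modulo lcm(18, 10) = 90: x ≡ 59 (mod 90).
  Combine with x ≡ 14 (mod 15): gcd(90, 15) = 15; 14 - 59 = -45, which IS divisible by 15, so compatible.
    Write x = 59 + 90·t and substitute into x ≡ 14 (mod 15): 90·t ≡ 14 − 59 = -45 (mod 15).
    Divide the congruence (and modulus) by g = 15: 6·t ≡ -3 (mod 1).
    Modulo 1 every t works; take t = 0.
    Then x = 59 + 90·0 = 59, valid modulo lcm(90, 15) = 90: x ≡ 59 (mod 90).
Verify: 59 mod 18 = 5, 59 mod 10 = 9, 59 mod 15 = 14.

x ≡ 59 (mod 90).


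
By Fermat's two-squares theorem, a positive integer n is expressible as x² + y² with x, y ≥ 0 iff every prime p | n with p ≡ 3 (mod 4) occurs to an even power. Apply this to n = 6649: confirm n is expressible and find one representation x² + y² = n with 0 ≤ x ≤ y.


Step 1: Factor n = 6649 = 61 · 109.
Step 2: Check the mod-4 condition on each prime factor: 61 ≡ 1 (mod 4), exponent 1; 109 ≡ 1 (mod 4), exponent 1.
All primes ≡ 3 (mod 4) appear to even exponent (or don't appear), so by the two-squares theorem n IS expressible as a sum of two squares.
Step 3: Build a representation. Here n = 61 · 109 is a product of primes ≡ 1 (mod 4). Each prime p ≡ 1 (mod 4) is itself a sum of two squares; find a² by testing p − a² for a perfect square:
  61: 61 − 1² = 60, 61 − 2² = 57, 61 − 3² = 52, 61 − 4² = 45, 61 − 5² = 36 = 6² ⇒ 61 = 5² + 6².
  109: 109 − 1² = 108, 109 − 2² = 105, 109 − 3² = 100 = 10² ⇒ 109 = 3² + 10².
  Combine using the Brahmagupta–Fibonacci identity (a² + b²)(c² + d²) = (ac − bd)² + (ad + bc)² = (ac + bd)² + (ad − bc)²:
  61 · 109 = 6649: from (5² + 6²)(3² + 10²), take (5·3 − 6·10, 5·10 + 6·3) = (15 − 60, 50 + 18) = (-45, 68); dropping signs (only squares matter) gives (45, 68); check 45² + 68² = 2025 + 4624 = 6649 ✓.
Step 4: Order so x ≤ y and verify: 45² + 68² = 2025 + 4624 = 6649 = n. ✓

n = 6649 = 45² + 68² (one valid representation with x ≤ y).


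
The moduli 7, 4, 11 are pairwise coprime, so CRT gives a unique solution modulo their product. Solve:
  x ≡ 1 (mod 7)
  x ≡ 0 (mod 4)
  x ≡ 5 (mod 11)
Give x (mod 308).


Moduli 7, 4, 11 are pairwise coprime; by CRT there is a unique solution modulo M = 7 · 4 · 11 = 308.
Solve pairwise, accumulating the modulus:
  Start with x ≡ 1 (mod 7).
  Combine with x ≡ 0 (mod 4): since gcd(7, 4) = 1, we get a unique residue mod 28.
    Write x = 1 + 7·t and substitute into x ≡ 0 (mod 4): 7·t ≡ 0 − 1 = -1 (mod 4).
    Reduce coefficients mod 4: 3·t ≡ 3 (mod 4).
    The inverse of 3 mod 4 is 3 (since 3·3 = 9 = 2·4 + 1), so t ≡ 3·3 = 9 ≡ 1 (mod 4).
    Then x = 1 + 7·1 = 8, valid modulo lcm(7, 4) = 28: x ≡ 8 (mod 28).
  Combine with x ≡ 5 (mod 11): since gcd(28, 11) = 1, we get a unique residue mod 308.
    Write x = 8 + 28·t and substitute into x ≡ 5 (mod 11): 28·t ≡ 5 − 8 = -3 (mod 11).
    Reduce coefficients mod 11: 6·t ≡ 8 (mod 11).
    The inverse of 6 mod 11 is 2 (since 6·2 = 12 = 1·11 + 1), so t ≡ 2·8 = 16 ≡ 5 (mod 11).
    Then x = 8 + 28·5 = 148, valid modulo lcm(28, 11) = 308: x ≡ 148 (mod 308).
Verify: 148 mod 7 = 1 ✓, 148 mod 4 = 0 ✓, 148 mod 11 = 5 ✓.

x ≡ 148 (mod 308).


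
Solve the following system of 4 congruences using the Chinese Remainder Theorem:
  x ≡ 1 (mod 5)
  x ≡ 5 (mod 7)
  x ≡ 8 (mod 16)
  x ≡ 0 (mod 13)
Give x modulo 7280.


Product of moduli M = 5 · 7 · 16 · 13 = 7280.
Merge one congruence at a time:
  Start: x ≡ 1 (mod 5).
  Combine with x ≡ 5 (mod 7); new modulus lcm = 35.
    Write x = 1 + 5·t and substitute into x ≡ 5 (mod 7): 5·t ≡ 5 − 1 = 4 (mod 7).
    The inverse of 5 mod 7 is 3 (since 5·3 = 15 = 2·7 + 1), so t ≡ 3·4 = 12 ≡ 5 (mod 7).
    Then x = 1 + 5·5 = 26, valid modulo lcm(5, 7) = 35: x ≡ 26 (mod 35).
  Combine with x ≡ 8 (mod 16); new modulus lcm = 560.
    Write x = 26 + 35·t and substitute into x ≡ 8 (mod 16): 35·t ≡ 8 − 26 = -18 (mod 16).
    Reduce coefficients mod 16: 3·t ≡ 14 (mod 16).
    The inverse of 3 mod 16 is 11 (since 3·11 = 33 = 2·16 + 1), so t ≡ 11·14 = 154 ≡ 10 (mod 16).
    Then x = 26 + 35·10 = 376, valid modulo lcm(35, 16) = 560: x ≡ 376 (mod 560).
  Combine with x ≡ 0 (mod 13); new modulus lcm = 7280.
    Write x = 376 + 560·t and substitute into x ≡ 0 (mod 13): 560·t ≡ 0 − 376 = -376 (mod 13).
    Reduce coefficients mod 13: 1·t ≡ 1 (mod 13).
    So t ≡ 1 (mod 13).
    Then x = 376 + 560·1 = 936, valid modulo lcm(560, 13) = 7280: x ≡ 936 (mod 7280).
Verify against each original: 936 mod 5 = 1, 936 mod 7 = 5, 936 mod 16 = 8, 936 mod 13 = 0.

x ≡ 936 (mod 7280).


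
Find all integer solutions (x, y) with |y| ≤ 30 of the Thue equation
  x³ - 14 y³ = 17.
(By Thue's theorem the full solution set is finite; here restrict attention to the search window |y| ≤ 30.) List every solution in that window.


The equation is x³ - 14y³ = 17. For fixed y, x³ = 14·y³ + 17, so a solution requires the RHS to be a perfect cube.
Strategy: iterate y from -30 to 30, compute RHS = 14·y³ + 17, and check whether it is a (positive or negative) perfect cube.
Check small values of y:
  y = 0: RHS = 17 is not a perfect cube.
  y = 1: RHS = 31 is not a perfect cube.
  y = -1: RHS = 3 is not a perfect cube.
  y = 2: RHS = 129 is not a perfect cube.
  y = -2: RHS = -95 is not a perfect cube.
  y = 3: RHS = 395 is not a perfect cube.
  y = -3: RHS = -361 is not a perfect cube.
Continuing the search up to |y| = 30 finds no solutions either.
No (x, y) in the scanned range satisfies the equation.

No integer solutions with |y| ≤ 30.


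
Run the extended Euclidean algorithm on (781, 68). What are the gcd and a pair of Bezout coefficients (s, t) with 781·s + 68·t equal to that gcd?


Euclidean algorithm on (781, 68) — divide until remainder is 0:
  781 = 11 · 68 + 33
  68 = 2 · 33 + 2
  33 = 16 · 2 + 1
  2 = 2 · 1 + 0
gcd(781, 68) = 1.
Track Bezout coefficients alongside the remainders: start with r₀ = 781 = a·1 + b·0 (s = 1, t = 0) and r₁ = 68 = a·0 + b·1 (s = 0, t = 1); each new remainder r_{k+1} = r_{k-1} − q_k·r_k inherits s_{k+1} = s_{k-1} − q_k·s_k, t_{k+1} = t_{k-1} − q_k·t_k, so r_k = a·s_k + b·t_k at every step:
  q = 11: r = 33, s = 1 − 11·0 = 1, t = 0 − 11·1 = -11  (check: 781·1 + 68·(-11) = 33)
  q = 2: r = 2, s = 0 − 2·1 = -2, t = 1 − 2·(-11) = 23  (check: 781·(-2) + 68·23 = 2)
  q = 16: r = 1, s = 1 − 16·(-2) = 33, t = -11 − 16·23 = -379  (check: 781·33 + 68·(-379) = 1)
The row with r = 1 (the gcd) gives the Bezout coefficients s = 33, t = -379.
Result: 781 · (33) + 68 · (-379) = 1.

gcd(781, 68) = 1; s = 33, t = -379 (check: 781·33 + 68·(-379) = 1).


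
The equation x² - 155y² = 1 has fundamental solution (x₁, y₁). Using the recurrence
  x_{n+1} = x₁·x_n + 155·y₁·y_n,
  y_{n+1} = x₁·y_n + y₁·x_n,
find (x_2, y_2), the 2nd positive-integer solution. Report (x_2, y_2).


Step 1: Find the fundamental solution (x₁, y₁) of x² - 155y² = 1.
  Expand √155 as a continued fraction. a₀ = ⌊√155⌋ = 12; iterate m_{k+1} = d_k·a_k − m_k, d_{k+1} = (155 − m_{k+1}²)/d_k, a_{k+1} = ⌊(a₀ + m_{k+1})/d_{k+1}⌋ (starting m₀ = 0, d₀ = 1), with convergents p_k = a_k·p_{k-1} + p_{k-2}, q_k = a_k·q_{k-1} + q_{k-2} (p₋₁ = 1, q₋₁ = 0):
  k = 0: a₀ = 12; p₀/q₀ = 12/1; p₀² − 155·q₀² = 144 − 155 = -11.
  k = 1: m = 12, d = 11, a = ⌊(12 + 12)/11⌋ = 2; p/q = (2·12 + 1)/(2·1 + 0) = 25/2; p² − 155·q² = 625 − 620 = 5.
  k = 2: m = 10, d = 5, a = ⌊(12 + 10)/5⌋ = 4; p/q = (4·25 + 12)/(4·2 + 1) = 112/9; p² − 155·q² = 12544 − 12555 = -11.
  k = 3: m = 10, d = 11, a = ⌊(12 + 10)/11⌋ = 2; p/q = (2·112 + 25)/(2·9 + 2) = 249/20; p² − 155·q² = 62001 − 62000 = 1.
  The first convergent with p² − 155·q² = 1 gives the fundamental solution (x₁, y₁) = (249, 20).
Step 2: Apply the recurrence (x_{n+1}, y_{n+1}) = (x₁x_n + 155y₁y_n, x₁y_n + y₁x_n) repeatedly.
  From (x_1, y_1) = (249, 20): x_2 = 249·249 + 155·20·20 = 124001; y_2 = 249·20 + 20·249 = 9960.
Step 3: Verify x_2² - 155·y_2² = 15376248001 - 15376248000 = 1 (should be 1). ✓

(x_1, y_1) = (249, 20); (x_2, y_2) = (124001, 9960).


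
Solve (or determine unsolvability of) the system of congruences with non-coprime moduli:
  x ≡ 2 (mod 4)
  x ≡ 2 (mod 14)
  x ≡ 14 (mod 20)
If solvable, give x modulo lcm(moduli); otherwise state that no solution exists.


Moduli 4, 14, 20 are not pairwise coprime, so CRT works modulo lcm(m_i) when all pairwise compatibility conditions hold.
Pairwise compatibility: gcd(m_i, m_j) must divide a_i - a_j for every pair.
Merge one congruence at a time:
  Start: x ≡ 2 (mod 4).
  Combine with x ≡ 2 (mod 14): gcd(4, 14) = 2; 2 - 2 = 0, which IS divisible by 2, so compatible.
    Write x = 2 + 4·t and substitute into x ≡ 2 (mod 14): 4·t ≡ 2 − 2 = 0 (mod 14).
    Divide the congruence (and modulus) by g = 2: 2·t ≡ 0 (mod 7).
    The inverse of 2 mod 7 is 4 (since 2·4 = 8 = 1·7 + 1), so t ≡ 4·0 = 0 ≡ 0 (mod 7).
    Then x = 2 + 4·0 = 2, valid modulo lcm(4, 14) = 28: x ≡ 2 (mod 28).
  Combine with x ≡ 14 (mod 20): gcd(28, 20) = 4; 14 - 2 = 12, which IS divisible by 4, so compatible.
    Write x = 2 + 28·t and substitute into x ≡ 14 (mod 20): 28·t ≡ 14 − 2 = 12 (mod 20).
    Divide the congruence (and modulus) by g = 4: 7·t ≡ 3 (mod 5).
    Reduce coefficients mod 5: 2·t ≡ 3 (mod 5).
    The inverse of 2 mod 5 is 3 (since 2·3 = 6 = 1·5 + 1), so t ≡ 3·3 = 9 ≡ 4 (mod 5).
    Then x = 2 + 28·4 = 114, valid modulo lcm(28, 20) = 140: x ≡ 114 (mod 140).
Verify: 114 mod 4 = 2, 114 mod 14 = 2, 114 mod 20 = 14.

x ≡ 114 (mod 140).


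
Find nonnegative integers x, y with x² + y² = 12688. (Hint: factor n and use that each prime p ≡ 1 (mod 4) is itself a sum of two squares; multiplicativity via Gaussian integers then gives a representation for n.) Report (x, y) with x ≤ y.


Step 1: Factor n = 12688 = 2^4 · 13 · 61.
Step 2: Check the mod-4 condition on each prime factor: 2 = 2 (special); 13 ≡ 1 (mod 4), exponent 1; 61 ≡ 1 (mod 4), exponent 1.
All primes ≡ 3 (mod 4) appear to even exponent (or don't appear), so by the two-squares theorem n IS expressible as a sum of two squares.
Step 3: Build a representation. Group n = k² · m with k = 4 and m = 13 · 61 = 793 (a product of primes ≡ 1 (mod 4)); a representation of m scales to one of n via (k·x)² + (k·y)² = k²(x² + y²). Each prime p ≡ 1 (mod 4) is itself a sum of two squares; find a² by testing p − a² for a perfect square:
  13: 13 − 1² = 12, 13 − 2² = 9 = 3² ⇒ 13 = 2² + 3².
  61: 61 − 1² = 60, 61 − 2² = 57, 61 − 3² = 52, 61 − 4² = 45, 61 − 5² = 36 = 6² ⇒ 61 = 5² + 6².
  Combine using the Brahmagupta–Fibonacci identity (a² + b²)(c² + d²) = (ac − bd)² + (ad + bc)² = (ac + bd)² + (ad − bc)²:
  13 · 61 = 793: from (2² + 3²)(5² + 6²), take (2·5 − 3·6, 2·6 + 3·5) = (10 − 18, 12 + 15) = (-8, 27); dropping signs (only squares matter) gives (8, 27); check 8² + 27² = 64 + 729 = 793 ✓.
  Scale by k = 4: (4·8, 4·27) = (32, 108).
Step 4: Order so x ≤ y and verify: 32² + 108² = 1024 + 11664 = 12688 = n. ✓

n = 12688 = 32² + 108² (one valid representation with x ≤ y).


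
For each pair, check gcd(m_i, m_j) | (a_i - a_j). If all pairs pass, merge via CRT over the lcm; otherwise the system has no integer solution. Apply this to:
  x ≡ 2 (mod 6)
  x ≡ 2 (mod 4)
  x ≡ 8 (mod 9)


Moduli 6, 4, 9 are not pairwise coprime, so CRT works modulo lcm(m_i) when all pairwise compatibility conditions hold.
Pairwise compatibility: gcd(m_i, m_j) must divide a_i - a_j for every pair.
Merge one congruence at a time:
  Start: x ≡ 2 (mod 6).
  Combine with x ≡ 2 (mod 4): gcd(6, 4) = 2; 2 - 2 = 0, which IS divisible by 2, so compatible.
    Write x = 2 + 6·t and substitute into x ≡ 2 (mod 4): 6·t ≡ 2 − 2 = 0 (mod 4).
    Divide the congruence (and modulus) by g = 2: 3·t ≡ 0 (mod 2).
    Reduce coefficients mod 2: 1·t ≡ 0 (mod 2).
    So t ≡ 0 (mod 2).
    Then x = 2 + 6·0 = 2, valid modulo lcm(6, 4) = 12: x ≡ 2 (mod 12).
  Combine with x ≡ 8 (mod 9): gcd(12, 9) = 3; 8 - 2 = 6, which IS divisible by 3, so compatible.
    Write x = 2 + 12·t and substitute into x ≡ 8 (mod 9): 12·t ≡ 8 − 2 = 6 (mod 9).
    Divide the congruence (and modulus) by g = 3: 4·t ≡ 2 (mod 3).
    Reduce coefficients mod 3: 1·t ≡ 2 (mod 3).
    So t ≡ 2 (mod 3).
    Then x = 2 + 12·2 = 26, valid modulo lcm(12, 9) = 36: x ≡ 26 (mod 36).
Verify: 26 mod 6 = 2, 26 mod 4 = 2, 26 mod 9 = 8.

x ≡ 26 (mod 36).


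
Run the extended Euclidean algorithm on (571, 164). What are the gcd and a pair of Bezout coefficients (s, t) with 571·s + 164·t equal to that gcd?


Euclidean algorithm on (571, 164) — divide until remainder is 0:
  571 = 3 · 164 + 79
  164 = 2 · 79 + 6
  79 = 13 · 6 + 1
  6 = 6 · 1 + 0
gcd(571, 164) = 1.
Track Bezout coefficients alongside the remainders: start with r₀ = 571 = a·1 + b·0 (s = 1, t = 0) and r₁ = 164 = a·0 + b·1 (s = 0, t = 1); each new remainder r_{k+1} = r_{k-1} − q_k·r_k inherits s_{k+1} = s_{k-1} − q_k·s_k, t_{k+1} = t_{k-1} − q_k·t_k, so r_k = a·s_k + b·t_k at every step:
  q = 3: r = 79, s = 1 − 3·0 = 1, t = 0 − 3·1 = -3  (check: 571·1 + 164·(-3) = 79)
  q = 2: r = 6, s = 0 − 2·1 = -2, t = 1 − 2·(-3) = 7  (check: 571·(-2) + 164·7 = 6)
  q = 13: r = 1, s = 1 − 13·(-2) = 27, t = -3 − 13·7 = -94  (check: 571·27 + 164·(-94) = 1)
The row with r = 1 (the gcd) gives the Bezout coefficients s = 27, t = -94.
Result: 571 · (27) + 164 · (-94) = 1.

gcd(571, 164) = 1; s = 27, t = -94 (check: 571·27 + 164·(-94) = 1).


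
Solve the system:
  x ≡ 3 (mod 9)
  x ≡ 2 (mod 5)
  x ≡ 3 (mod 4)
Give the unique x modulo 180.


Moduli 9, 5, 4 are pairwise coprime; by CRT there is a unique solution modulo M = 9 · 5 · 4 = 180.
Solve pairwise, accumulating the modulus:
  Start with x ≡ 3 (mod 9).
  Combine with x ≡ 2 (mod 5): since gcd(9, 5) = 1, we get a unique residue mod 45.
    Write x = 3 + 9·t and substitute into x ≡ 2 (mod 5): 9·t ≡ 2 − 3 = -1 (mod 5).
    Reduce coefficients mod 5: 4·t ≡ 4 (mod 5).
    The inverse of 4 mod 5 is 4 (since 4·4 = 16 = 3·5 + 1), so t ≡ 4·4 = 16 ≡ 1 (mod 5).
    Then x = 3 + 9·1 = 12, valid modulo lcm(9, 5) = 45: x ≡ 12 (mod 45).
  Combine with x ≡ 3 (mod 4): since gcd(45, 4) = 1, we get a unique residue mod 180.
    Write x = 12 + 45·t and substitute into x ≡ 3 (mod 4): 45·t ≡ 3 − 12 = -9 (mod 4).
    Reduce coefficients mod 4: 1·t ≡ 3 (mod 4).
    So t ≡ 3 (mod 4).
    Then x = 12 + 45·3 = 147, valid modulo lcm(45, 4) = 180: x ≡ 147 (mod 180).
Verify: 147 mod 9 = 3 ✓, 147 mod 5 = 2 ✓, 147 mod 4 = 3 ✓.

x ≡ 147 (mod 180).


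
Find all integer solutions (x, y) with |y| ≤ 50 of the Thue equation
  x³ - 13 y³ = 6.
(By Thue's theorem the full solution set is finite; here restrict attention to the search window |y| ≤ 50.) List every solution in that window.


The equation is x³ - 13y³ = 6. For fixed y, x³ = 13·y³ + 6, so a solution requires the RHS to be a perfect cube.
Strategy: iterate y from -50 to 50, compute RHS = 13·y³ + 6, and check whether it is a (positive or negative) perfect cube.
Check small values of y:
  y = 0: RHS = 6 is not a perfect cube.
  y = 1: RHS = 19 is not a perfect cube.
  y = -1: RHS = -7 is not a perfect cube.
  y = 2: RHS = 110 is not a perfect cube.
  y = -2: RHS = -98 is not a perfect cube.
  y = 3: RHS = 357 is not a perfect cube.
  y = -3: RHS = -345 is not a perfect cube.
Continuing the search up to |y| = 50 finds no solutions either.
No (x, y) in the scanned range satisfies the equation.

No integer solutions with |y| ≤ 50.


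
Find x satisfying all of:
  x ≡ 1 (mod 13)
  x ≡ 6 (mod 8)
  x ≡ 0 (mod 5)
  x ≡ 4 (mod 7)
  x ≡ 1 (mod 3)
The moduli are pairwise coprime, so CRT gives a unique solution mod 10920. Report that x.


Product of moduli M = 13 · 8 · 5 · 7 · 3 = 10920.
Merge one congruence at a time:
  Start: x ≡ 1 (mod 13).
  Combine with x ≡ 6 (mod 8); new modulus lcm = 104.
    Write x = 1 + 13·t and substitute into x ≡ 6 (mod 8): 13·t ≡ 6 − 1 = 5 (mod 8).
    Reduce coefficients mod 8: 5·t ≡ 5 (mod 8).
    The inverse of 5 mod 8 is 5 (since 5·5 = 25 = 3·8 + 1), so t ≡ 5·5 = 25 ≡ 1 (mod 8).
    Then x = 1 + 13·1 = 14, valid modulo lcm(13, 8) = 104: x ≡ 14 (mod 104).
  Combine with x ≡ 0 (mod 5); new modulus lcm = 520.
    Write x = 14 + 104·t and substitute into x ≡ 0 (mod 5): 104·t ≡ 0 − 14 = -14 (mod 5).
    Reduce coefficients mod 5: 4·t ≡ 1 (mod 5).
    The inverse of 4 mod 5 is 4 (since 4·4 = 16 = 3·5 + 1), so t ≡ 4·1 = 4 ≡ 4 (mod 5).
    Then x = 14 + 104·4 = 430, valid modulo lcm(104, 5) = 520: x ≡ 430 (mod 520).
  Combine with x ≡ 4 (mod 7); new modulus lcm = 3640.
    Write x = 430 + 520·t and substitute into x ≡ 4 (mod 7): 520·t ≡ 4 − 430 = -426 (mod 7).
    Reduce coefficients mod 7: 2·t ≡ 1 (mod 7).
    The inverse of 2 mod 7 is 4 (since 2·4 = 8 = 1·7 + 1), so t ≡ 4·1 = 4 ≡ 4 (mod 7).
    Then x = 430 + 520·4 = 2510, valid modulo lcm(520, 7) = 3640: x ≡ 2510 (mod 3640).
  Combine with x ≡ 1 (mod 3); new modulus lcm = 10920.
    Write x = 2510 + 3640·t and substitute into x ≡ 1 (mod 3): 3640·t ≡ 1 − 2510 = -2509 (mod 3).
    Reduce coefficients mod 3: 1·t ≡ 2 (mod 3).
    So t ≡ 2 (mod 3).
    Then x = 2510 + 3640·2 = 9790, valid modulo lcm(3640, 3) = 10920: x ≡ 9790 (mod 10920).
Verify against each original: 9790 mod 13 = 1, 9790 mod 8 = 6, 9790 mod 5 = 0, 9790 mod 7 = 4, 9790 mod 3 = 1.

x ≡ 9790 (mod 10920).


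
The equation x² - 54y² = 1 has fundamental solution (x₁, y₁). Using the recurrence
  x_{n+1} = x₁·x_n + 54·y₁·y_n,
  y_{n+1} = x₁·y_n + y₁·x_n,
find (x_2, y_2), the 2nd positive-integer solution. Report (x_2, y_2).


Step 1: Find the fundamental solution (x₁, y₁) of x² - 54y² = 1.
  Expand √54 as a continued fraction. a₀ = ⌊√54⌋ = 7; iterate m_{k+1} = d_k·a_k − m_k, d_{k+1} = (54 − m_{k+1}²)/d_k, a_{k+1} = ⌊(a₀ + m_{k+1})/d_{k+1}⌋ (starting m₀ = 0, d₀ = 1), with convergents p_k = a_k·p_{k-1} + p_{k-2}, q_k = a_k·q_{k-1} + q_{k-2} (p₋₁ = 1, q₋₁ = 0):
  k = 0: a₀ = 7; p₀/q₀ = 7/1; p₀² − 54·q₀² = 49 − 54 = -5.
  k = 1: m = 7, d = 5, a = ⌊(7 + 7)/5⌋ = 2; p/q = (2·7 + 1)/(2·1 + 0) = 15/2; p² − 54·q² = 225 − 216 = 9.
  k = 2: m = 3, d = 9, a = ⌊(7 + 3)/9⌋ = 1; p/q = (1·15 + 7)/(1·2 + 1) = 22/3; p² − 54·q² = 484 − 486 = -2.
  k = 3: m = 6, d = 2, a = ⌊(7 + 6)/2⌋ = 6; p/q = (6·22 + 15)/(6·3 + 2) = 147/20; p² − 54·q² = 21609 − 21600 = 9.
  k = 4: m = 6, d = 9, a = ⌊(7 + 6)/9⌋ = 1; p/q = (1·147 + 22)/(1·20 + 3) = 169/23; p² − 54·q² = 28561 − 28566 = -5.
  k = 5: m = 3, d = 5, a = ⌊(7 + 3)/5⌋ = 2; p/q = (2·169 + 147)/(2·23 + 20) = 485/66; p² − 54·q² = 235225 − 235224 = 1.
  The first convergent with p² − 54·q² = 1 gives the fundamental solution (x₁, y₁) = (485, 66).
Step 2: Apply the recurrence (x_{n+1}, y_{n+1}) = (x₁x_n + 54y₁y_n, x₁y_n + y₁x_n) repeatedly.
  From (x_1, y_1) = (485, 66): x_2 = 485·485 + 54·66·66 = 470449; y_2 = 485·66 + 66·485 = 64020.
Step 3: Verify x_2² - 54·y_2² = 221322261601 - 221322261600 = 1 (should be 1). ✓

(x_1, y_1) = (485, 66); (x_2, y_2) = (470449, 64020).


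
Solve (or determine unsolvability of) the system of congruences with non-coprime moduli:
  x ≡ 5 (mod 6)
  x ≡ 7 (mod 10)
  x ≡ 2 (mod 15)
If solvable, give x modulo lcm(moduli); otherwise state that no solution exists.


Moduli 6, 10, 15 are not pairwise coprime, so CRT works modulo lcm(m_i) when all pairwise compatibility conditions hold.
Pairwise compatibility: gcd(m_i, m_j) must divide a_i - a_j for every pair.
Merge one congruence at a time:
  Start: x ≡ 5 (mod 6).
  Combine with x ≡ 7 (mod 10): gcd(6, 10) = 2; 7 - 5 = 2, which IS divisible by 2, so compatible.
    Write x = 5 + 6·t and substitute into x ≡ 7 (mod 10): 6·t ≡ 7 − 5 = 2 (mod 10).
    Divide the congruence (and modulus) by g = 2: 3·t ≡ 1 (mod 5).
    The inverse of 3 mod 5 is 2 (since 3·2 = 6 = 1·5 + 1), so t ≡ 2·1 = 2 ≡ 2 (mod 5).
    Then x = 5 + 6·2 = 17, valid modulo lcm(6, 10) = 30: x ≡ 17 (mod 30).
  Combine with x ≡ 2 (mod 15): gcd(30, 15) = 15; 2 - 17 = -15, which IS divisible by 15, so compatible.
    Write x = 17 + 30·t and substitute into x ≡ 2 (mod 15): 30·t ≡ 2 − 17 = -15 (mod 15).
    Divide the congruence (and modulus) by g = 15: 2·t ≡ -1 (mod 1).
    Modulo 1 every t works; take t = 0.
    Then x = 17 + 30·0 = 17, valid modulo lcm(30, 15) = 30: x ≡ 17 (mod 30).
Verify: 17 mod 6 = 5, 17 mod 10 = 7, 17 mod 15 = 2.

x ≡ 17 (mod 30).


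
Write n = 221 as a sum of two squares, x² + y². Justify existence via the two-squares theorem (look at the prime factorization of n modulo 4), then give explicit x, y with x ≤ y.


Step 1: Factor n = 221 = 13 · 17.
Step 2: Check the mod-4 condition on each prime factor: 13 ≡ 1 (mod 4), exponent 1; 17 ≡ 1 (mod 4), exponent 1.
All primes ≡ 3 (mod 4) appear to even exponent (or don't appear), so by the two-squares theorem n IS expressible as a sum of two squares.
Step 3: Build a representation. Here n = 13 · 17 is a product of primes ≡ 1 (mod 4). Each prime p ≡ 1 (mod 4) is itself a sum of two squares; find a² by testing p − a² for a perfect square:
  13: 13 − 1² = 12, 13 − 2² = 9 = 3² ⇒ 13 = 2² + 3².
  17: 17 − 1² = 16 = 4² ⇒ 17 = 1² + 4².
  Combine using the Brahmagupta–Fibonacci identity (a² + b²)(c² + d²) = (ac − bd)² + (ad + bc)² = (ac + bd)² + (ad − bc)²:
  13 · 17 = 221: from (2² + 3²)(1² + 4²), take (2·1 − 3·4, 2·4 + 3·1) = (2 − 12, 8 + 3) = (-10, 11); dropping signs (only squares matter) gives (10, 11); check 10² + 11² = 100 + 121 = 221 ✓.
Step 4: Order so x ≤ y and verify: 10² + 11² = 100 + 121 = 221 = n. ✓

n = 221 = 10² + 11² (one valid representation with x ≤ y).


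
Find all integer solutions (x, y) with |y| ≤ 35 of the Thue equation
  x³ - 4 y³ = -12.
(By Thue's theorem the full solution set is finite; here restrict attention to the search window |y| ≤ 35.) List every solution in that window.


The equation is x³ - 4y³ = -12. For fixed y, x³ = 4·y³ − 12, so a solution requires the RHS to be a perfect cube.
Strategy: iterate y from -35 to 35, compute RHS = 4·y³ − 12, and check whether it is a (positive or negative) perfect cube.
Check small values of y:
  y = 0: RHS = -12 is not a perfect cube.
  y = 1: RHS = -8 = (-2)³ ⇒ x = -2 works.
  y = -1: RHS = -16 is not a perfect cube.
  y = 2: RHS = 20 is not a perfect cube.
  y = -2: RHS = -44 is not a perfect cube.
  y = 3: RHS = 96 is not a perfect cube.
  y = -3: RHS = -120 is not a perfect cube.
Continuing, at y = -5: RHS = -512 = (-8)³ ⇒ x = -8 works.
Searching the remaining y in |y| ≤ 35 finds no further solutions.
Collected solutions: (-2, 1), (-8, -5).

Solutions (with |y| ≤ 35): (-2, 1), (-8, -5).
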